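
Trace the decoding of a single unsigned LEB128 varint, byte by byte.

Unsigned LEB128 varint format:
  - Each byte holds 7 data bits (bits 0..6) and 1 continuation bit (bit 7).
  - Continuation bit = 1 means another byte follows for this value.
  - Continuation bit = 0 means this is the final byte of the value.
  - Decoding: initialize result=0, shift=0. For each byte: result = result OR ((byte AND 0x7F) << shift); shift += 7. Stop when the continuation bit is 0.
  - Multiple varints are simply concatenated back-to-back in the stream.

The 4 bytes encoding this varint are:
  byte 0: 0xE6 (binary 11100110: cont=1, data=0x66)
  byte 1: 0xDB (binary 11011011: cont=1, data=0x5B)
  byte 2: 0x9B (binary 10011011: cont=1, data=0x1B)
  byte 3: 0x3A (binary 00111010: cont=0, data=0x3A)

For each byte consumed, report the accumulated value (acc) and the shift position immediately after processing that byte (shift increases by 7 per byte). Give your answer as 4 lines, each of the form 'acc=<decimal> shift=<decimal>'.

Answer: acc=102 shift=7
acc=11750 shift=14
acc=454118 shift=21
acc=122088934 shift=28

Derivation:
byte 0=0xE6: payload=0x66=102, contrib = 102<<0 = 102; acc -> 102, shift -> 7
byte 1=0xDB: payload=0x5B=91, contrib = 91<<7 = 11648; acc -> 11750, shift -> 14
byte 2=0x9B: payload=0x1B=27, contrib = 27<<14 = 442368; acc -> 454118, shift -> 21
byte 3=0x3A: payload=0x3A=58, contrib = 58<<21 = 121634816; acc -> 122088934, shift -> 28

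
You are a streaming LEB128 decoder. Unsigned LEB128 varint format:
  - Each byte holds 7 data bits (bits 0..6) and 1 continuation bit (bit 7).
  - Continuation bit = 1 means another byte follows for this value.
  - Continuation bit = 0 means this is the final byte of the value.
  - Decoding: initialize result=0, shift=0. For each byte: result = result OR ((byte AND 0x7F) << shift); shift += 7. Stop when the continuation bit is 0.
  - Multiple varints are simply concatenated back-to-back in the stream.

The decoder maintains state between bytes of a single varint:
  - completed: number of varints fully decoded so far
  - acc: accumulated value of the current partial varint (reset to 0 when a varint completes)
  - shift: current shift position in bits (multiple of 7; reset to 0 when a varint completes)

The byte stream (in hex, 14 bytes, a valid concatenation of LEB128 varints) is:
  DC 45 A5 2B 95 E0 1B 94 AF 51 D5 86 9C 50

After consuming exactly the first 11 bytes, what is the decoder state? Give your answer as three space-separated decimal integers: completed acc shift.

byte[0]=0xDC cont=1 payload=0x5C: acc |= 92<<0 -> completed=0 acc=92 shift=7
byte[1]=0x45 cont=0 payload=0x45: varint #1 complete (value=8924); reset -> completed=1 acc=0 shift=0
byte[2]=0xA5 cont=1 payload=0x25: acc |= 37<<0 -> completed=1 acc=37 shift=7
byte[3]=0x2B cont=0 payload=0x2B: varint #2 complete (value=5541); reset -> completed=2 acc=0 shift=0
byte[4]=0x95 cont=1 payload=0x15: acc |= 21<<0 -> completed=2 acc=21 shift=7
byte[5]=0xE0 cont=1 payload=0x60: acc |= 96<<7 -> completed=2 acc=12309 shift=14
byte[6]=0x1B cont=0 payload=0x1B: varint #3 complete (value=454677); reset -> completed=3 acc=0 shift=0
byte[7]=0x94 cont=1 payload=0x14: acc |= 20<<0 -> completed=3 acc=20 shift=7
byte[8]=0xAF cont=1 payload=0x2F: acc |= 47<<7 -> completed=3 acc=6036 shift=14
byte[9]=0x51 cont=0 payload=0x51: varint #4 complete (value=1333140); reset -> completed=4 acc=0 shift=0
byte[10]=0xD5 cont=1 payload=0x55: acc |= 85<<0 -> completed=4 acc=85 shift=7

Answer: 4 85 7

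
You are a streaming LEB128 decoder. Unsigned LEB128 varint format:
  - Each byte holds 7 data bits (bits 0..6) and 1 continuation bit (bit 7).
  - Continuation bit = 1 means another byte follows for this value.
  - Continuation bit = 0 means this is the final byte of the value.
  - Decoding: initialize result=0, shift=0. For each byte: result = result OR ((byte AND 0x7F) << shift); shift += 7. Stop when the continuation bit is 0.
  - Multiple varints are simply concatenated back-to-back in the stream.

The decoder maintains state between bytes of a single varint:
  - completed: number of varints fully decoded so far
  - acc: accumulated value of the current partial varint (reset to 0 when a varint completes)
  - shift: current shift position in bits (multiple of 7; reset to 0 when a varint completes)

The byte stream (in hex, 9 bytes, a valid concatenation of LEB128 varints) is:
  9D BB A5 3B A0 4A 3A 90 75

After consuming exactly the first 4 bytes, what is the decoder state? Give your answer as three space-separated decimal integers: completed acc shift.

Answer: 1 0 0

Derivation:
byte[0]=0x9D cont=1 payload=0x1D: acc |= 29<<0 -> completed=0 acc=29 shift=7
byte[1]=0xBB cont=1 payload=0x3B: acc |= 59<<7 -> completed=0 acc=7581 shift=14
byte[2]=0xA5 cont=1 payload=0x25: acc |= 37<<14 -> completed=0 acc=613789 shift=21
byte[3]=0x3B cont=0 payload=0x3B: varint #1 complete (value=124345757); reset -> completed=1 acc=0 shift=0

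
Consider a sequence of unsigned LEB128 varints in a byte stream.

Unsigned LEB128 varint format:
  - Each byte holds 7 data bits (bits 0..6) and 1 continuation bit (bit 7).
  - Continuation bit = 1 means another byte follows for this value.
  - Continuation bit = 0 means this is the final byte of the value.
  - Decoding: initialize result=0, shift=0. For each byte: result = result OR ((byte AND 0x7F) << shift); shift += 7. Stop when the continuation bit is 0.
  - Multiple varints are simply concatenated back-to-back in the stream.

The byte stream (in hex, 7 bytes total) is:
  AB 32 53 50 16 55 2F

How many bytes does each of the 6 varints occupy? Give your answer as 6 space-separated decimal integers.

Answer: 2 1 1 1 1 1

Derivation:
  byte[0]=0xAB cont=1 payload=0x2B=43: acc |= 43<<0 -> acc=43 shift=7
  byte[1]=0x32 cont=0 payload=0x32=50: acc |= 50<<7 -> acc=6443 shift=14 [end]
Varint 1: bytes[0:2] = AB 32 -> value 6443 (2 byte(s))
  byte[2]=0x53 cont=0 payload=0x53=83: acc |= 83<<0 -> acc=83 shift=7 [end]
Varint 2: bytes[2:3] = 53 -> value 83 (1 byte(s))
  byte[3]=0x50 cont=0 payload=0x50=80: acc |= 80<<0 -> acc=80 shift=7 [end]
Varint 3: bytes[3:4] = 50 -> value 80 (1 byte(s))
  byte[4]=0x16 cont=0 payload=0x16=22: acc |= 22<<0 -> acc=22 shift=7 [end]
Varint 4: bytes[4:5] = 16 -> value 22 (1 byte(s))
  byte[5]=0x55 cont=0 payload=0x55=85: acc |= 85<<0 -> acc=85 shift=7 [end]
Varint 5: bytes[5:6] = 55 -> value 85 (1 byte(s))
  byte[6]=0x2F cont=0 payload=0x2F=47: acc |= 47<<0 -> acc=47 shift=7 [end]
Varint 6: bytes[6:7] = 2F -> value 47 (1 byte(s))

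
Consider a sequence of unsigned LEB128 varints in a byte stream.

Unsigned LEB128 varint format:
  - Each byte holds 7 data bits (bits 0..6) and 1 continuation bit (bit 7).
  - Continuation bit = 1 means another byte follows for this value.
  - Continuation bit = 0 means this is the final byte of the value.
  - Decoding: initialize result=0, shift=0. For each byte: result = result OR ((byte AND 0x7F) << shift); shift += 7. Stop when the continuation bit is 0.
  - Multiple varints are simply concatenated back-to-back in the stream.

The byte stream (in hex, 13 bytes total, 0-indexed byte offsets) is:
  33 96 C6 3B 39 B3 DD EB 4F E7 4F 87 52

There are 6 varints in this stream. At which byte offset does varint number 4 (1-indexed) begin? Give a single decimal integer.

Answer: 5

Derivation:
  byte[0]=0x33 cont=0 payload=0x33=51: acc |= 51<<0 -> acc=51 shift=7 [end]
Varint 1: bytes[0:1] = 33 -> value 51 (1 byte(s))
  byte[1]=0x96 cont=1 payload=0x16=22: acc |= 22<<0 -> acc=22 shift=7
  byte[2]=0xC6 cont=1 payload=0x46=70: acc |= 70<<7 -> acc=8982 shift=14
  byte[3]=0x3B cont=0 payload=0x3B=59: acc |= 59<<14 -> acc=975638 shift=21 [end]
Varint 2: bytes[1:4] = 96 C6 3B -> value 975638 (3 byte(s))
  byte[4]=0x39 cont=0 payload=0x39=57: acc |= 57<<0 -> acc=57 shift=7 [end]
Varint 3: bytes[4:5] = 39 -> value 57 (1 byte(s))
  byte[5]=0xB3 cont=1 payload=0x33=51: acc |= 51<<0 -> acc=51 shift=7
  byte[6]=0xDD cont=1 payload=0x5D=93: acc |= 93<<7 -> acc=11955 shift=14
  byte[7]=0xEB cont=1 payload=0x6B=107: acc |= 107<<14 -> acc=1765043 shift=21
  byte[8]=0x4F cont=0 payload=0x4F=79: acc |= 79<<21 -> acc=167440051 shift=28 [end]
Varint 4: bytes[5:9] = B3 DD EB 4F -> value 167440051 (4 byte(s))
  byte[9]=0xE7 cont=1 payload=0x67=103: acc |= 103<<0 -> acc=103 shift=7
  byte[10]=0x4F cont=0 payload=0x4F=79: acc |= 79<<7 -> acc=10215 shift=14 [end]
Varint 5: bytes[9:11] = E7 4F -> value 10215 (2 byte(s))
  byte[11]=0x87 cont=1 payload=0x07=7: acc |= 7<<0 -> acc=7 shift=7
  byte[12]=0x52 cont=0 payload=0x52=82: acc |= 82<<7 -> acc=10503 shift=14 [end]
Varint 6: bytes[11:13] = 87 52 -> value 10503 (2 byte(s))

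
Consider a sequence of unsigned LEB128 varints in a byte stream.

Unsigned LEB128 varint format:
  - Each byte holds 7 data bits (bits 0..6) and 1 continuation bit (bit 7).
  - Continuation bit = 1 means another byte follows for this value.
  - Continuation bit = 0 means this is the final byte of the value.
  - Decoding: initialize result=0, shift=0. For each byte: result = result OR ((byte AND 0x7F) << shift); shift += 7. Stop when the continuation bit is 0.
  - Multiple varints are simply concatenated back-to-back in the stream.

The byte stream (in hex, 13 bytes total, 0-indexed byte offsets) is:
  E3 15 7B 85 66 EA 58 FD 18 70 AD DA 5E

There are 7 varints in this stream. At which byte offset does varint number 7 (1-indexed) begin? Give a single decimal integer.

  byte[0]=0xE3 cont=1 payload=0x63=99: acc |= 99<<0 -> acc=99 shift=7
  byte[1]=0x15 cont=0 payload=0x15=21: acc |= 21<<7 -> acc=2787 shift=14 [end]
Varint 1: bytes[0:2] = E3 15 -> value 2787 (2 byte(s))
  byte[2]=0x7B cont=0 payload=0x7B=123: acc |= 123<<0 -> acc=123 shift=7 [end]
Varint 2: bytes[2:3] = 7B -> value 123 (1 byte(s))
  byte[3]=0x85 cont=1 payload=0x05=5: acc |= 5<<0 -> acc=5 shift=7
  byte[4]=0x66 cont=0 payload=0x66=102: acc |= 102<<7 -> acc=13061 shift=14 [end]
Varint 3: bytes[3:5] = 85 66 -> value 13061 (2 byte(s))
  byte[5]=0xEA cont=1 payload=0x6A=106: acc |= 106<<0 -> acc=106 shift=7
  byte[6]=0x58 cont=0 payload=0x58=88: acc |= 88<<7 -> acc=11370 shift=14 [end]
Varint 4: bytes[5:7] = EA 58 -> value 11370 (2 byte(s))
  byte[7]=0xFD cont=1 payload=0x7D=125: acc |= 125<<0 -> acc=125 shift=7
  byte[8]=0x18 cont=0 payload=0x18=24: acc |= 24<<7 -> acc=3197 shift=14 [end]
Varint 5: bytes[7:9] = FD 18 -> value 3197 (2 byte(s))
  byte[9]=0x70 cont=0 payload=0x70=112: acc |= 112<<0 -> acc=112 shift=7 [end]
Varint 6: bytes[9:10] = 70 -> value 112 (1 byte(s))
  byte[10]=0xAD cont=1 payload=0x2D=45: acc |= 45<<0 -> acc=45 shift=7
  byte[11]=0xDA cont=1 payload=0x5A=90: acc |= 90<<7 -> acc=11565 shift=14
  byte[12]=0x5E cont=0 payload=0x5E=94: acc |= 94<<14 -> acc=1551661 shift=21 [end]
Varint 7: bytes[10:13] = AD DA 5E -> value 1551661 (3 byte(s))

Answer: 10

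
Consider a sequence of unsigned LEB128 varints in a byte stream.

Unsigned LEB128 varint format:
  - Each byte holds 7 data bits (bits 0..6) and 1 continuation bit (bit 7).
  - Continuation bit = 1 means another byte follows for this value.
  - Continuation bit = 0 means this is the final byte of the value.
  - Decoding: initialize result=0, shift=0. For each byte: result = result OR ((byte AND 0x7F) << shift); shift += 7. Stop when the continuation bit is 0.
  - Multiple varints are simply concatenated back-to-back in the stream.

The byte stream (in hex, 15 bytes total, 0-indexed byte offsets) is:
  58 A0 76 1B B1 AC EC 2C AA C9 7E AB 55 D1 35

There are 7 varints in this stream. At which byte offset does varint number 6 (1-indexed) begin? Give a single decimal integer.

  byte[0]=0x58 cont=0 payload=0x58=88: acc |= 88<<0 -> acc=88 shift=7 [end]
Varint 1: bytes[0:1] = 58 -> value 88 (1 byte(s))
  byte[1]=0xA0 cont=1 payload=0x20=32: acc |= 32<<0 -> acc=32 shift=7
  byte[2]=0x76 cont=0 payload=0x76=118: acc |= 118<<7 -> acc=15136 shift=14 [end]
Varint 2: bytes[1:3] = A0 76 -> value 15136 (2 byte(s))
  byte[3]=0x1B cont=0 payload=0x1B=27: acc |= 27<<0 -> acc=27 shift=7 [end]
Varint 3: bytes[3:4] = 1B -> value 27 (1 byte(s))
  byte[4]=0xB1 cont=1 payload=0x31=49: acc |= 49<<0 -> acc=49 shift=7
  byte[5]=0xAC cont=1 payload=0x2C=44: acc |= 44<<7 -> acc=5681 shift=14
  byte[6]=0xEC cont=1 payload=0x6C=108: acc |= 108<<14 -> acc=1775153 shift=21
  byte[7]=0x2C cont=0 payload=0x2C=44: acc |= 44<<21 -> acc=94049841 shift=28 [end]
Varint 4: bytes[4:8] = B1 AC EC 2C -> value 94049841 (4 byte(s))
  byte[8]=0xAA cont=1 payload=0x2A=42: acc |= 42<<0 -> acc=42 shift=7
  byte[9]=0xC9 cont=1 payload=0x49=73: acc |= 73<<7 -> acc=9386 shift=14
  byte[10]=0x7E cont=0 payload=0x7E=126: acc |= 126<<14 -> acc=2073770 shift=21 [end]
Varint 5: bytes[8:11] = AA C9 7E -> value 2073770 (3 byte(s))
  byte[11]=0xAB cont=1 payload=0x2B=43: acc |= 43<<0 -> acc=43 shift=7
  byte[12]=0x55 cont=0 payload=0x55=85: acc |= 85<<7 -> acc=10923 shift=14 [end]
Varint 6: bytes[11:13] = AB 55 -> value 10923 (2 byte(s))
  byte[13]=0xD1 cont=1 payload=0x51=81: acc |= 81<<0 -> acc=81 shift=7
  byte[14]=0x35 cont=0 payload=0x35=53: acc |= 53<<7 -> acc=6865 shift=14 [end]
Varint 7: bytes[13:15] = D1 35 -> value 6865 (2 byte(s))

Answer: 11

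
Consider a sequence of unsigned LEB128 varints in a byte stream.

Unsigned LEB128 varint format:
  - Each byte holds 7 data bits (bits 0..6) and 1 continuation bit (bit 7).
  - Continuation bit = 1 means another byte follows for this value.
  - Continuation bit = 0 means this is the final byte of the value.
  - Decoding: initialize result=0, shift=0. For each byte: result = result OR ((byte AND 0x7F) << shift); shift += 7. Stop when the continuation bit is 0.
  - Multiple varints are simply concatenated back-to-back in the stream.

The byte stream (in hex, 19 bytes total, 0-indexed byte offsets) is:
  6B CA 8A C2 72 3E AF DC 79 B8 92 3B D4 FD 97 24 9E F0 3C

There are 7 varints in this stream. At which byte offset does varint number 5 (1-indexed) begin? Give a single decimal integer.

Answer: 9

Derivation:
  byte[0]=0x6B cont=0 payload=0x6B=107: acc |= 107<<0 -> acc=107 shift=7 [end]
Varint 1: bytes[0:1] = 6B -> value 107 (1 byte(s))
  byte[1]=0xCA cont=1 payload=0x4A=74: acc |= 74<<0 -> acc=74 shift=7
  byte[2]=0x8A cont=1 payload=0x0A=10: acc |= 10<<7 -> acc=1354 shift=14
  byte[3]=0xC2 cont=1 payload=0x42=66: acc |= 66<<14 -> acc=1082698 shift=21
  byte[4]=0x72 cont=0 payload=0x72=114: acc |= 114<<21 -> acc=240158026 shift=28 [end]
Varint 2: bytes[1:5] = CA 8A C2 72 -> value 240158026 (4 byte(s))
  byte[5]=0x3E cont=0 payload=0x3E=62: acc |= 62<<0 -> acc=62 shift=7 [end]
Varint 3: bytes[5:6] = 3E -> value 62 (1 byte(s))
  byte[6]=0xAF cont=1 payload=0x2F=47: acc |= 47<<0 -> acc=47 shift=7
  byte[7]=0xDC cont=1 payload=0x5C=92: acc |= 92<<7 -> acc=11823 shift=14
  byte[8]=0x79 cont=0 payload=0x79=121: acc |= 121<<14 -> acc=1994287 shift=21 [end]
Varint 4: bytes[6:9] = AF DC 79 -> value 1994287 (3 byte(s))
  byte[9]=0xB8 cont=1 payload=0x38=56: acc |= 56<<0 -> acc=56 shift=7
  byte[10]=0x92 cont=1 payload=0x12=18: acc |= 18<<7 -> acc=2360 shift=14
  byte[11]=0x3B cont=0 payload=0x3B=59: acc |= 59<<14 -> acc=969016 shift=21 [end]
Varint 5: bytes[9:12] = B8 92 3B -> value 969016 (3 byte(s))
  byte[12]=0xD4 cont=1 payload=0x54=84: acc |= 84<<0 -> acc=84 shift=7
  byte[13]=0xFD cont=1 payload=0x7D=125: acc |= 125<<7 -> acc=16084 shift=14
  byte[14]=0x97 cont=1 payload=0x17=23: acc |= 23<<14 -> acc=392916 shift=21
  byte[15]=0x24 cont=0 payload=0x24=36: acc |= 36<<21 -> acc=75890388 shift=28 [end]
Varint 6: bytes[12:16] = D4 FD 97 24 -> value 75890388 (4 byte(s))
  byte[16]=0x9E cont=1 payload=0x1E=30: acc |= 30<<0 -> acc=30 shift=7
  byte[17]=0xF0 cont=1 payload=0x70=112: acc |= 112<<7 -> acc=14366 shift=14
  byte[18]=0x3C cont=0 payload=0x3C=60: acc |= 60<<14 -> acc=997406 shift=21 [end]
Varint 7: bytes[16:19] = 9E F0 3C -> value 997406 (3 byte(s))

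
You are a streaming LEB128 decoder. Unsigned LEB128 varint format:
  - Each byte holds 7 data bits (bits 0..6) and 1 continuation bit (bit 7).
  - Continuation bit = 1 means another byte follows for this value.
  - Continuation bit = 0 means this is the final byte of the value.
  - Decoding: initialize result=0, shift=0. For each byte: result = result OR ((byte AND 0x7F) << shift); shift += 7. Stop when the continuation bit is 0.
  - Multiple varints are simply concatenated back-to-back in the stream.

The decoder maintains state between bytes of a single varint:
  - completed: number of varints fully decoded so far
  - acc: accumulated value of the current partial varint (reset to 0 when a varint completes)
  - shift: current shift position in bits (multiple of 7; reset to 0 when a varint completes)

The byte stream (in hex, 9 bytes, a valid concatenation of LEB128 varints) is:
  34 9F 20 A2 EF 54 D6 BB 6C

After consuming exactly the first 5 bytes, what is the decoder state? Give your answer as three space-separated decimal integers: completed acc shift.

Answer: 2 14242 14

Derivation:
byte[0]=0x34 cont=0 payload=0x34: varint #1 complete (value=52); reset -> completed=1 acc=0 shift=0
byte[1]=0x9F cont=1 payload=0x1F: acc |= 31<<0 -> completed=1 acc=31 shift=7
byte[2]=0x20 cont=0 payload=0x20: varint #2 complete (value=4127); reset -> completed=2 acc=0 shift=0
byte[3]=0xA2 cont=1 payload=0x22: acc |= 34<<0 -> completed=2 acc=34 shift=7
byte[4]=0xEF cont=1 payload=0x6F: acc |= 111<<7 -> completed=2 acc=14242 shift=14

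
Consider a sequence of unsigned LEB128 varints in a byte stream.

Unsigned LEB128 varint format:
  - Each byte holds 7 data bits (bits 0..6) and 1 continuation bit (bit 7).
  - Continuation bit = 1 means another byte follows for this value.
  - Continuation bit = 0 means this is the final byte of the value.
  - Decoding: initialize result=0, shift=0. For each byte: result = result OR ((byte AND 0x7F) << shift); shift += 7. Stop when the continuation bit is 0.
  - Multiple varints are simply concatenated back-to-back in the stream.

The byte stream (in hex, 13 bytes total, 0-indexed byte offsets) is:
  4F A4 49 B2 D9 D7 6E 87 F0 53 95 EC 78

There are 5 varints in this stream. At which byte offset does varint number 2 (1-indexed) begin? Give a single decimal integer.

  byte[0]=0x4F cont=0 payload=0x4F=79: acc |= 79<<0 -> acc=79 shift=7 [end]
Varint 1: bytes[0:1] = 4F -> value 79 (1 byte(s))
  byte[1]=0xA4 cont=1 payload=0x24=36: acc |= 36<<0 -> acc=36 shift=7
  byte[2]=0x49 cont=0 payload=0x49=73: acc |= 73<<7 -> acc=9380 shift=14 [end]
Varint 2: bytes[1:3] = A4 49 -> value 9380 (2 byte(s))
  byte[3]=0xB2 cont=1 payload=0x32=50: acc |= 50<<0 -> acc=50 shift=7
  byte[4]=0xD9 cont=1 payload=0x59=89: acc |= 89<<7 -> acc=11442 shift=14
  byte[5]=0xD7 cont=1 payload=0x57=87: acc |= 87<<14 -> acc=1436850 shift=21
  byte[6]=0x6E cont=0 payload=0x6E=110: acc |= 110<<21 -> acc=232123570 shift=28 [end]
Varint 3: bytes[3:7] = B2 D9 D7 6E -> value 232123570 (4 byte(s))
  byte[7]=0x87 cont=1 payload=0x07=7: acc |= 7<<0 -> acc=7 shift=7
  byte[8]=0xF0 cont=1 payload=0x70=112: acc |= 112<<7 -> acc=14343 shift=14
  byte[9]=0x53 cont=0 payload=0x53=83: acc |= 83<<14 -> acc=1374215 shift=21 [end]
Varint 4: bytes[7:10] = 87 F0 53 -> value 1374215 (3 byte(s))
  byte[10]=0x95 cont=1 payload=0x15=21: acc |= 21<<0 -> acc=21 shift=7
  byte[11]=0xEC cont=1 payload=0x6C=108: acc |= 108<<7 -> acc=13845 shift=14
  byte[12]=0x78 cont=0 payload=0x78=120: acc |= 120<<14 -> acc=1979925 shift=21 [end]
Varint 5: bytes[10:13] = 95 EC 78 -> value 1979925 (3 byte(s))

Answer: 1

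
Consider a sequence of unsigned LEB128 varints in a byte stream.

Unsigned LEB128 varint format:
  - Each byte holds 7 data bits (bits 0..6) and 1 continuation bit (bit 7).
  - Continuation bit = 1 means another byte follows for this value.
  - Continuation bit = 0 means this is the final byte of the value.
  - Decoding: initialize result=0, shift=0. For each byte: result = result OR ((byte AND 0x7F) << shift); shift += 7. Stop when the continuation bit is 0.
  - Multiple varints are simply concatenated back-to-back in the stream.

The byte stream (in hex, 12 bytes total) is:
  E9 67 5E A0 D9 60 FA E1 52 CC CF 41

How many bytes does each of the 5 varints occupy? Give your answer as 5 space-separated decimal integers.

  byte[0]=0xE9 cont=1 payload=0x69=105: acc |= 105<<0 -> acc=105 shift=7
  byte[1]=0x67 cont=0 payload=0x67=103: acc |= 103<<7 -> acc=13289 shift=14 [end]
Varint 1: bytes[0:2] = E9 67 -> value 13289 (2 byte(s))
  byte[2]=0x5E cont=0 payload=0x5E=94: acc |= 94<<0 -> acc=94 shift=7 [end]
Varint 2: bytes[2:3] = 5E -> value 94 (1 byte(s))
  byte[3]=0xA0 cont=1 payload=0x20=32: acc |= 32<<0 -> acc=32 shift=7
  byte[4]=0xD9 cont=1 payload=0x59=89: acc |= 89<<7 -> acc=11424 shift=14
  byte[5]=0x60 cont=0 payload=0x60=96: acc |= 96<<14 -> acc=1584288 shift=21 [end]
Varint 3: bytes[3:6] = A0 D9 60 -> value 1584288 (3 byte(s))
  byte[6]=0xFA cont=1 payload=0x7A=122: acc |= 122<<0 -> acc=122 shift=7
  byte[7]=0xE1 cont=1 payload=0x61=97: acc |= 97<<7 -> acc=12538 shift=14
  byte[8]=0x52 cont=0 payload=0x52=82: acc |= 82<<14 -> acc=1356026 shift=21 [end]
Varint 4: bytes[6:9] = FA E1 52 -> value 1356026 (3 byte(s))
  byte[9]=0xCC cont=1 payload=0x4C=76: acc |= 76<<0 -> acc=76 shift=7
  byte[10]=0xCF cont=1 payload=0x4F=79: acc |= 79<<7 -> acc=10188 shift=14
  byte[11]=0x41 cont=0 payload=0x41=65: acc |= 65<<14 -> acc=1075148 shift=21 [end]
Varint 5: bytes[9:12] = CC CF 41 -> value 1075148 (3 byte(s))

Answer: 2 1 3 3 3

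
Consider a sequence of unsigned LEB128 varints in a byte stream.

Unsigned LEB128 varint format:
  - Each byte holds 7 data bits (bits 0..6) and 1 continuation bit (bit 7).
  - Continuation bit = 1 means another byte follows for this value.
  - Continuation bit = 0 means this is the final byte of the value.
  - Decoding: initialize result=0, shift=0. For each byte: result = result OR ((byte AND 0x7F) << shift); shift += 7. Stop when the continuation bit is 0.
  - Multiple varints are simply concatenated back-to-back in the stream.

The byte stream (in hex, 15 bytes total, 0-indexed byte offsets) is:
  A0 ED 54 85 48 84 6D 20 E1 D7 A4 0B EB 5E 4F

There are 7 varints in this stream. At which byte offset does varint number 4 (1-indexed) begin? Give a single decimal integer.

  byte[0]=0xA0 cont=1 payload=0x20=32: acc |= 32<<0 -> acc=32 shift=7
  byte[1]=0xED cont=1 payload=0x6D=109: acc |= 109<<7 -> acc=13984 shift=14
  byte[2]=0x54 cont=0 payload=0x54=84: acc |= 84<<14 -> acc=1390240 shift=21 [end]
Varint 1: bytes[0:3] = A0 ED 54 -> value 1390240 (3 byte(s))
  byte[3]=0x85 cont=1 payload=0x05=5: acc |= 5<<0 -> acc=5 shift=7
  byte[4]=0x48 cont=0 payload=0x48=72: acc |= 72<<7 -> acc=9221 shift=14 [end]
Varint 2: bytes[3:5] = 85 48 -> value 9221 (2 byte(s))
  byte[5]=0x84 cont=1 payload=0x04=4: acc |= 4<<0 -> acc=4 shift=7
  byte[6]=0x6D cont=0 payload=0x6D=109: acc |= 109<<7 -> acc=13956 shift=14 [end]
Varint 3: bytes[5:7] = 84 6D -> value 13956 (2 byte(s))
  byte[7]=0x20 cont=0 payload=0x20=32: acc |= 32<<0 -> acc=32 shift=7 [end]
Varint 4: bytes[7:8] = 20 -> value 32 (1 byte(s))
  byte[8]=0xE1 cont=1 payload=0x61=97: acc |= 97<<0 -> acc=97 shift=7
  byte[9]=0xD7 cont=1 payload=0x57=87: acc |= 87<<7 -> acc=11233 shift=14
  byte[10]=0xA4 cont=1 payload=0x24=36: acc |= 36<<14 -> acc=601057 shift=21
  byte[11]=0x0B cont=0 payload=0x0B=11: acc |= 11<<21 -> acc=23669729 shift=28 [end]
Varint 5: bytes[8:12] = E1 D7 A4 0B -> value 23669729 (4 byte(s))
  byte[12]=0xEB cont=1 payload=0x6B=107: acc |= 107<<0 -> acc=107 shift=7
  byte[13]=0x5E cont=0 payload=0x5E=94: acc |= 94<<7 -> acc=12139 shift=14 [end]
Varint 6: bytes[12:14] = EB 5E -> value 12139 (2 byte(s))
  byte[14]=0x4F cont=0 payload=0x4F=79: acc |= 79<<0 -> acc=79 shift=7 [end]
Varint 7: bytes[14:15] = 4F -> value 79 (1 byte(s))

Answer: 7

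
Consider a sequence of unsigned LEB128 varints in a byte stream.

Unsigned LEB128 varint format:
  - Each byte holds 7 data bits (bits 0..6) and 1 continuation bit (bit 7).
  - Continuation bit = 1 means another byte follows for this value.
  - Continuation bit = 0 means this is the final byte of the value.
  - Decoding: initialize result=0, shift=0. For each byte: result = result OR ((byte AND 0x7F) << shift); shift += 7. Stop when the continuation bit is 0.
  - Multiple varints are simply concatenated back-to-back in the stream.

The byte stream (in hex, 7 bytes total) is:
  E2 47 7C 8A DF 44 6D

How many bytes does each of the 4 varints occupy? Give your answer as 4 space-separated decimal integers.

  byte[0]=0xE2 cont=1 payload=0x62=98: acc |= 98<<0 -> acc=98 shift=7
  byte[1]=0x47 cont=0 payload=0x47=71: acc |= 71<<7 -> acc=9186 shift=14 [end]
Varint 1: bytes[0:2] = E2 47 -> value 9186 (2 byte(s))
  byte[2]=0x7C cont=0 payload=0x7C=124: acc |= 124<<0 -> acc=124 shift=7 [end]
Varint 2: bytes[2:3] = 7C -> value 124 (1 byte(s))
  byte[3]=0x8A cont=1 payload=0x0A=10: acc |= 10<<0 -> acc=10 shift=7
  byte[4]=0xDF cont=1 payload=0x5F=95: acc |= 95<<7 -> acc=12170 shift=14
  byte[5]=0x44 cont=0 payload=0x44=68: acc |= 68<<14 -> acc=1126282 shift=21 [end]
Varint 3: bytes[3:6] = 8A DF 44 -> value 1126282 (3 byte(s))
  byte[6]=0x6D cont=0 payload=0x6D=109: acc |= 109<<0 -> acc=109 shift=7 [end]
Varint 4: bytes[6:7] = 6D -> value 109 (1 byte(s))

Answer: 2 1 3 1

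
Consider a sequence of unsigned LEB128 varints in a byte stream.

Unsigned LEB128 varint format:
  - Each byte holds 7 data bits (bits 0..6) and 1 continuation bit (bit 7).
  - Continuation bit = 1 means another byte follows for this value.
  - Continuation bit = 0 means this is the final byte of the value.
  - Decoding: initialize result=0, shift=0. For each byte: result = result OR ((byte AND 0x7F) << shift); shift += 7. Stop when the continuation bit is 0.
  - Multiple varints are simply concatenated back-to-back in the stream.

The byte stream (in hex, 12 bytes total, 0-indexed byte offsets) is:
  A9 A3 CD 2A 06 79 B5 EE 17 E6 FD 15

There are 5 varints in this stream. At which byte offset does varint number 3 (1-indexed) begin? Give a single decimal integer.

  byte[0]=0xA9 cont=1 payload=0x29=41: acc |= 41<<0 -> acc=41 shift=7
  byte[1]=0xA3 cont=1 payload=0x23=35: acc |= 35<<7 -> acc=4521 shift=14
  byte[2]=0xCD cont=1 payload=0x4D=77: acc |= 77<<14 -> acc=1266089 shift=21
  byte[3]=0x2A cont=0 payload=0x2A=42: acc |= 42<<21 -> acc=89346473 shift=28 [end]
Varint 1: bytes[0:4] = A9 A3 CD 2A -> value 89346473 (4 byte(s))
  byte[4]=0x06 cont=0 payload=0x06=6: acc |= 6<<0 -> acc=6 shift=7 [end]
Varint 2: bytes[4:5] = 06 -> value 6 (1 byte(s))
  byte[5]=0x79 cont=0 payload=0x79=121: acc |= 121<<0 -> acc=121 shift=7 [end]
Varint 3: bytes[5:6] = 79 -> value 121 (1 byte(s))
  byte[6]=0xB5 cont=1 payload=0x35=53: acc |= 53<<0 -> acc=53 shift=7
  byte[7]=0xEE cont=1 payload=0x6E=110: acc |= 110<<7 -> acc=14133 shift=14
  byte[8]=0x17 cont=0 payload=0x17=23: acc |= 23<<14 -> acc=390965 shift=21 [end]
Varint 4: bytes[6:9] = B5 EE 17 -> value 390965 (3 byte(s))
  byte[9]=0xE6 cont=1 payload=0x66=102: acc |= 102<<0 -> acc=102 shift=7
  byte[10]=0xFD cont=1 payload=0x7D=125: acc |= 125<<7 -> acc=16102 shift=14
  byte[11]=0x15 cont=0 payload=0x15=21: acc |= 21<<14 -> acc=360166 shift=21 [end]
Varint 5: bytes[9:12] = E6 FD 15 -> value 360166 (3 byte(s))

Answer: 5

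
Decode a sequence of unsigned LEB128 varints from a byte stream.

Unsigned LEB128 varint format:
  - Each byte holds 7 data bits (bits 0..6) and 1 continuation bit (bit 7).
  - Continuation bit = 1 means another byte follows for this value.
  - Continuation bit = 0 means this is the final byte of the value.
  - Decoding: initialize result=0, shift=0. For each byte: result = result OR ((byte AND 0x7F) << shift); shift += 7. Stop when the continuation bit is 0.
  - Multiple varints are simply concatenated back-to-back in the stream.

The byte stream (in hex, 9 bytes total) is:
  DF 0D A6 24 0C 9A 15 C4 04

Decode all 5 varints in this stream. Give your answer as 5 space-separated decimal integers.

  byte[0]=0xDF cont=1 payload=0x5F=95: acc |= 95<<0 -> acc=95 shift=7
  byte[1]=0x0D cont=0 payload=0x0D=13: acc |= 13<<7 -> acc=1759 shift=14 [end]
Varint 1: bytes[0:2] = DF 0D -> value 1759 (2 byte(s))
  byte[2]=0xA6 cont=1 payload=0x26=38: acc |= 38<<0 -> acc=38 shift=7
  byte[3]=0x24 cont=0 payload=0x24=36: acc |= 36<<7 -> acc=4646 shift=14 [end]
Varint 2: bytes[2:4] = A6 24 -> value 4646 (2 byte(s))
  byte[4]=0x0C cont=0 payload=0x0C=12: acc |= 12<<0 -> acc=12 shift=7 [end]
Varint 3: bytes[4:5] = 0C -> value 12 (1 byte(s))
  byte[5]=0x9A cont=1 payload=0x1A=26: acc |= 26<<0 -> acc=26 shift=7
  byte[6]=0x15 cont=0 payload=0x15=21: acc |= 21<<7 -> acc=2714 shift=14 [end]
Varint 4: bytes[5:7] = 9A 15 -> value 2714 (2 byte(s))
  byte[7]=0xC4 cont=1 payload=0x44=68: acc |= 68<<0 -> acc=68 shift=7
  byte[8]=0x04 cont=0 payload=0x04=4: acc |= 4<<7 -> acc=580 shift=14 [end]
Varint 5: bytes[7:9] = C4 04 -> value 580 (2 byte(s))

Answer: 1759 4646 12 2714 580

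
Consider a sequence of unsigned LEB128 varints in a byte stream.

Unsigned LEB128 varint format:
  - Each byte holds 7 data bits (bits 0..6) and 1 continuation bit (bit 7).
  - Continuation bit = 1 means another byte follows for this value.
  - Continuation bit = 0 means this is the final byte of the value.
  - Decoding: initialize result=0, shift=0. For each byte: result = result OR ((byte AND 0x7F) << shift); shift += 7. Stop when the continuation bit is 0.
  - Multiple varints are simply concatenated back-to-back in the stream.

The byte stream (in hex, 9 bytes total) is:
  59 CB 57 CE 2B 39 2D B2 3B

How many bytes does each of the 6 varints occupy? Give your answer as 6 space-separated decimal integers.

  byte[0]=0x59 cont=0 payload=0x59=89: acc |= 89<<0 -> acc=89 shift=7 [end]
Varint 1: bytes[0:1] = 59 -> value 89 (1 byte(s))
  byte[1]=0xCB cont=1 payload=0x4B=75: acc |= 75<<0 -> acc=75 shift=7
  byte[2]=0x57 cont=0 payload=0x57=87: acc |= 87<<7 -> acc=11211 shift=14 [end]
Varint 2: bytes[1:3] = CB 57 -> value 11211 (2 byte(s))
  byte[3]=0xCE cont=1 payload=0x4E=78: acc |= 78<<0 -> acc=78 shift=7
  byte[4]=0x2B cont=0 payload=0x2B=43: acc |= 43<<7 -> acc=5582 shift=14 [end]
Varint 3: bytes[3:5] = CE 2B -> value 5582 (2 byte(s))
  byte[5]=0x39 cont=0 payload=0x39=57: acc |= 57<<0 -> acc=57 shift=7 [end]
Varint 4: bytes[5:6] = 39 -> value 57 (1 byte(s))
  byte[6]=0x2D cont=0 payload=0x2D=45: acc |= 45<<0 -> acc=45 shift=7 [end]
Varint 5: bytes[6:7] = 2D -> value 45 (1 byte(s))
  byte[7]=0xB2 cont=1 payload=0x32=50: acc |= 50<<0 -> acc=50 shift=7
  byte[8]=0x3B cont=0 payload=0x3B=59: acc |= 59<<7 -> acc=7602 shift=14 [end]
Varint 6: bytes[7:9] = B2 3B -> value 7602 (2 byte(s))

Answer: 1 2 2 1 1 2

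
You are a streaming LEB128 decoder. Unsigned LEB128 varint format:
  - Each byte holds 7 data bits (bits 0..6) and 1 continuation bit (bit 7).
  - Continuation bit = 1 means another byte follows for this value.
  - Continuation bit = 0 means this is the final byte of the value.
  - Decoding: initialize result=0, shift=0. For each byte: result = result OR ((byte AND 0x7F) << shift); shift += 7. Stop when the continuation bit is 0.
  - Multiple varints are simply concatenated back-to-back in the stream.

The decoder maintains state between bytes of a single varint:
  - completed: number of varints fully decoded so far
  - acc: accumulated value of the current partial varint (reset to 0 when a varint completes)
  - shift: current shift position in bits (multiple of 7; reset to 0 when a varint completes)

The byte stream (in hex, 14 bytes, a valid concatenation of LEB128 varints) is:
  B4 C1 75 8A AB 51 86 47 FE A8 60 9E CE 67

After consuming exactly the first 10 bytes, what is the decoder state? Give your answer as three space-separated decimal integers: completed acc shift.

byte[0]=0xB4 cont=1 payload=0x34: acc |= 52<<0 -> completed=0 acc=52 shift=7
byte[1]=0xC1 cont=1 payload=0x41: acc |= 65<<7 -> completed=0 acc=8372 shift=14
byte[2]=0x75 cont=0 payload=0x75: varint #1 complete (value=1925300); reset -> completed=1 acc=0 shift=0
byte[3]=0x8A cont=1 payload=0x0A: acc |= 10<<0 -> completed=1 acc=10 shift=7
byte[4]=0xAB cont=1 payload=0x2B: acc |= 43<<7 -> completed=1 acc=5514 shift=14
byte[5]=0x51 cont=0 payload=0x51: varint #2 complete (value=1332618); reset -> completed=2 acc=0 shift=0
byte[6]=0x86 cont=1 payload=0x06: acc |= 6<<0 -> completed=2 acc=6 shift=7
byte[7]=0x47 cont=0 payload=0x47: varint #3 complete (value=9094); reset -> completed=3 acc=0 shift=0
byte[8]=0xFE cont=1 payload=0x7E: acc |= 126<<0 -> completed=3 acc=126 shift=7
byte[9]=0xA8 cont=1 payload=0x28: acc |= 40<<7 -> completed=3 acc=5246 shift=14

Answer: 3 5246 14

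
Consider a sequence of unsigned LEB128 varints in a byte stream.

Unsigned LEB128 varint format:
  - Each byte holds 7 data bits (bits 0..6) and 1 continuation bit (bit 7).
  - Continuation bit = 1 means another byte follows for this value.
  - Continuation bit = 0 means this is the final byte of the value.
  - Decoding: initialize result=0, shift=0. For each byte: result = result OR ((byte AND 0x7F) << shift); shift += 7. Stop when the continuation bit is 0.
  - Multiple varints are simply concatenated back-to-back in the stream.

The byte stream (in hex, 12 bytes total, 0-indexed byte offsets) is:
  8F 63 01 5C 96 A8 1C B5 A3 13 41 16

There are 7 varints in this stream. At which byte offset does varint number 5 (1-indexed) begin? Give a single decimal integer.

  byte[0]=0x8F cont=1 payload=0x0F=15: acc |= 15<<0 -> acc=15 shift=7
  byte[1]=0x63 cont=0 payload=0x63=99: acc |= 99<<7 -> acc=12687 shift=14 [end]
Varint 1: bytes[0:2] = 8F 63 -> value 12687 (2 byte(s))
  byte[2]=0x01 cont=0 payload=0x01=1: acc |= 1<<0 -> acc=1 shift=7 [end]
Varint 2: bytes[2:3] = 01 -> value 1 (1 byte(s))
  byte[3]=0x5C cont=0 payload=0x5C=92: acc |= 92<<0 -> acc=92 shift=7 [end]
Varint 3: bytes[3:4] = 5C -> value 92 (1 byte(s))
  byte[4]=0x96 cont=1 payload=0x16=22: acc |= 22<<0 -> acc=22 shift=7
  byte[5]=0xA8 cont=1 payload=0x28=40: acc |= 40<<7 -> acc=5142 shift=14
  byte[6]=0x1C cont=0 payload=0x1C=28: acc |= 28<<14 -> acc=463894 shift=21 [end]
Varint 4: bytes[4:7] = 96 A8 1C -> value 463894 (3 byte(s))
  byte[7]=0xB5 cont=1 payload=0x35=53: acc |= 53<<0 -> acc=53 shift=7
  byte[8]=0xA3 cont=1 payload=0x23=35: acc |= 35<<7 -> acc=4533 shift=14
  byte[9]=0x13 cont=0 payload=0x13=19: acc |= 19<<14 -> acc=315829 shift=21 [end]
Varint 5: bytes[7:10] = B5 A3 13 -> value 315829 (3 byte(s))
  byte[10]=0x41 cont=0 payload=0x41=65: acc |= 65<<0 -> acc=65 shift=7 [end]
Varint 6: bytes[10:11] = 41 -> value 65 (1 byte(s))
  byte[11]=0x16 cont=0 payload=0x16=22: acc |= 22<<0 -> acc=22 shift=7 [end]
Varint 7: bytes[11:12] = 16 -> value 22 (1 byte(s))

Answer: 7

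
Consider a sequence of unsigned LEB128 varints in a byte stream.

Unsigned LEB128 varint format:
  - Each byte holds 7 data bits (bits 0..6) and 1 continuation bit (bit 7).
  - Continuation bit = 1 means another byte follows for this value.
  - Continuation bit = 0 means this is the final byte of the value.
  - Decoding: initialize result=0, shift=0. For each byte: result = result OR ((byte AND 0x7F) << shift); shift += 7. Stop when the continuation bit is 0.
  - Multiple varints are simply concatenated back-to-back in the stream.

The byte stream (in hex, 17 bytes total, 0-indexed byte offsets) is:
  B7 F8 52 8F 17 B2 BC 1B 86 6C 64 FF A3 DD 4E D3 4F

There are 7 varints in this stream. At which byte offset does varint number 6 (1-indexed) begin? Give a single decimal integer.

  byte[0]=0xB7 cont=1 payload=0x37=55: acc |= 55<<0 -> acc=55 shift=7
  byte[1]=0xF8 cont=1 payload=0x78=120: acc |= 120<<7 -> acc=15415 shift=14
  byte[2]=0x52 cont=0 payload=0x52=82: acc |= 82<<14 -> acc=1358903 shift=21 [end]
Varint 1: bytes[0:3] = B7 F8 52 -> value 1358903 (3 byte(s))
  byte[3]=0x8F cont=1 payload=0x0F=15: acc |= 15<<0 -> acc=15 shift=7
  byte[4]=0x17 cont=0 payload=0x17=23: acc |= 23<<7 -> acc=2959 shift=14 [end]
Varint 2: bytes[3:5] = 8F 17 -> value 2959 (2 byte(s))
  byte[5]=0xB2 cont=1 payload=0x32=50: acc |= 50<<0 -> acc=50 shift=7
  byte[6]=0xBC cont=1 payload=0x3C=60: acc |= 60<<7 -> acc=7730 shift=14
  byte[7]=0x1B cont=0 payload=0x1B=27: acc |= 27<<14 -> acc=450098 shift=21 [end]
Varint 3: bytes[5:8] = B2 BC 1B -> value 450098 (3 byte(s))
  byte[8]=0x86 cont=1 payload=0x06=6: acc |= 6<<0 -> acc=6 shift=7
  byte[9]=0x6C cont=0 payload=0x6C=108: acc |= 108<<7 -> acc=13830 shift=14 [end]
Varint 4: bytes[8:10] = 86 6C -> value 13830 (2 byte(s))
  byte[10]=0x64 cont=0 payload=0x64=100: acc |= 100<<0 -> acc=100 shift=7 [end]
Varint 5: bytes[10:11] = 64 -> value 100 (1 byte(s))
  byte[11]=0xFF cont=1 payload=0x7F=127: acc |= 127<<0 -> acc=127 shift=7
  byte[12]=0xA3 cont=1 payload=0x23=35: acc |= 35<<7 -> acc=4607 shift=14
  byte[13]=0xDD cont=1 payload=0x5D=93: acc |= 93<<14 -> acc=1528319 shift=21
  byte[14]=0x4E cont=0 payload=0x4E=78: acc |= 78<<21 -> acc=165106175 shift=28 [end]
Varint 6: bytes[11:15] = FF A3 DD 4E -> value 165106175 (4 byte(s))
  byte[15]=0xD3 cont=1 payload=0x53=83: acc |= 83<<0 -> acc=83 shift=7
  byte[16]=0x4F cont=0 payload=0x4F=79: acc |= 79<<7 -> acc=10195 shift=14 [end]
Varint 7: bytes[15:17] = D3 4F -> value 10195 (2 byte(s))

Answer: 11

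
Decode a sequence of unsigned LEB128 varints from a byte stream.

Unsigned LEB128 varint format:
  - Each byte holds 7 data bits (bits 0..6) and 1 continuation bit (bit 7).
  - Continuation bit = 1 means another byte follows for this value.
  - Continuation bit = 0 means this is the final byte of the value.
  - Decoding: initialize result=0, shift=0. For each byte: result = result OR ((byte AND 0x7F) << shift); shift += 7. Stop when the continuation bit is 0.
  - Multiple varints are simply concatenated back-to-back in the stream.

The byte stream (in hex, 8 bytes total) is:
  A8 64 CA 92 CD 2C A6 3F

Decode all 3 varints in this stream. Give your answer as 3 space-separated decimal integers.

Answer: 12840 93538634 8102

Derivation:
  byte[0]=0xA8 cont=1 payload=0x28=40: acc |= 40<<0 -> acc=40 shift=7
  byte[1]=0x64 cont=0 payload=0x64=100: acc |= 100<<7 -> acc=12840 shift=14 [end]
Varint 1: bytes[0:2] = A8 64 -> value 12840 (2 byte(s))
  byte[2]=0xCA cont=1 payload=0x4A=74: acc |= 74<<0 -> acc=74 shift=7
  byte[3]=0x92 cont=1 payload=0x12=18: acc |= 18<<7 -> acc=2378 shift=14
  byte[4]=0xCD cont=1 payload=0x4D=77: acc |= 77<<14 -> acc=1263946 shift=21
  byte[5]=0x2C cont=0 payload=0x2C=44: acc |= 44<<21 -> acc=93538634 shift=28 [end]
Varint 2: bytes[2:6] = CA 92 CD 2C -> value 93538634 (4 byte(s))
  byte[6]=0xA6 cont=1 payload=0x26=38: acc |= 38<<0 -> acc=38 shift=7
  byte[7]=0x3F cont=0 payload=0x3F=63: acc |= 63<<7 -> acc=8102 shift=14 [end]
Varint 3: bytes[6:8] = A6 3F -> value 8102 (2 byte(s))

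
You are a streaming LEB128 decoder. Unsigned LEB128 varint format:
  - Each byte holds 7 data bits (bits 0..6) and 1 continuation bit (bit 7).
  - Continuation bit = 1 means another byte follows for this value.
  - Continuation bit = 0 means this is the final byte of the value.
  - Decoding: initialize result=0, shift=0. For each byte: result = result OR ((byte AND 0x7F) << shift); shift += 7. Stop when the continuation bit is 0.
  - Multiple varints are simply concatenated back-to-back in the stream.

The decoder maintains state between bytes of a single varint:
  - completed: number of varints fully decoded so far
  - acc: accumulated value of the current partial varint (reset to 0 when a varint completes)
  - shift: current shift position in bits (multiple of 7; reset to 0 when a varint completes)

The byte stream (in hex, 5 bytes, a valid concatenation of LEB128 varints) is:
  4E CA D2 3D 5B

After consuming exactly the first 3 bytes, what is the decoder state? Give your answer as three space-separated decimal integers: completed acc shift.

Answer: 1 10570 14

Derivation:
byte[0]=0x4E cont=0 payload=0x4E: varint #1 complete (value=78); reset -> completed=1 acc=0 shift=0
byte[1]=0xCA cont=1 payload=0x4A: acc |= 74<<0 -> completed=1 acc=74 shift=7
byte[2]=0xD2 cont=1 payload=0x52: acc |= 82<<7 -> completed=1 acc=10570 shift=14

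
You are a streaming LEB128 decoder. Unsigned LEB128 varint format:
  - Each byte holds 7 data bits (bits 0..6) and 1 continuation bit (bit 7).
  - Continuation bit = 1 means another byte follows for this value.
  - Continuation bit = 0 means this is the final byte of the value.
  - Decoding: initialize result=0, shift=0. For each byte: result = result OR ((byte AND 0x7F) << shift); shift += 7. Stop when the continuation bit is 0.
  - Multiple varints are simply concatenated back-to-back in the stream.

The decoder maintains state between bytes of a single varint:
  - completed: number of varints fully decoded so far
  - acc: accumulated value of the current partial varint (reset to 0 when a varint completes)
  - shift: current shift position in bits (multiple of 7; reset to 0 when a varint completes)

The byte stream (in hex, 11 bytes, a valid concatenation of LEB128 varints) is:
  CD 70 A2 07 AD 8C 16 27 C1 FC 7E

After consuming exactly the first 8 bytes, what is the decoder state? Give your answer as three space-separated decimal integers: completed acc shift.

byte[0]=0xCD cont=1 payload=0x4D: acc |= 77<<0 -> completed=0 acc=77 shift=7
byte[1]=0x70 cont=0 payload=0x70: varint #1 complete (value=14413); reset -> completed=1 acc=0 shift=0
byte[2]=0xA2 cont=1 payload=0x22: acc |= 34<<0 -> completed=1 acc=34 shift=7
byte[3]=0x07 cont=0 payload=0x07: varint #2 complete (value=930); reset -> completed=2 acc=0 shift=0
byte[4]=0xAD cont=1 payload=0x2D: acc |= 45<<0 -> completed=2 acc=45 shift=7
byte[5]=0x8C cont=1 payload=0x0C: acc |= 12<<7 -> completed=2 acc=1581 shift=14
byte[6]=0x16 cont=0 payload=0x16: varint #3 complete (value=362029); reset -> completed=3 acc=0 shift=0
byte[7]=0x27 cont=0 payload=0x27: varint #4 complete (value=39); reset -> completed=4 acc=0 shift=0

Answer: 4 0 0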